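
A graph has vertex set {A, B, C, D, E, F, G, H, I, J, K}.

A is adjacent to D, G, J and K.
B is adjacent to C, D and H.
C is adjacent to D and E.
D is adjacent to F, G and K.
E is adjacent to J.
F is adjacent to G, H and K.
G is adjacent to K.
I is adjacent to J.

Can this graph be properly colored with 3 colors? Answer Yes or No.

D, F, G, K are pairwise adjacent (a clique of size 4), so at least 4 colors are needed.
So 3 colors are not enough.

No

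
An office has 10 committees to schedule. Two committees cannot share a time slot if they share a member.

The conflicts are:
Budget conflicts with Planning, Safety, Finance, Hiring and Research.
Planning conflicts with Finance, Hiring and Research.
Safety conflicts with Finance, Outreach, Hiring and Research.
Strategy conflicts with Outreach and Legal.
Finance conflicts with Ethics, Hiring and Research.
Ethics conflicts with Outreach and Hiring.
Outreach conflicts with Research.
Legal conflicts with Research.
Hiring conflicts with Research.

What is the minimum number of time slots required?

Budget, Safety, Finance, Hiring, Research all conflict with each other, so at least 5 time slots are needed.
5 time slots suffice: time slot 1 → {Strategy, Ethics, Research}; time slot 2 → {Outreach, Legal, Hiring}; time slot 3 → {Finance}; time slot 4 → {Budget}; time slot 5 → {Planning, Safety}. Each listed conflict is separated.

5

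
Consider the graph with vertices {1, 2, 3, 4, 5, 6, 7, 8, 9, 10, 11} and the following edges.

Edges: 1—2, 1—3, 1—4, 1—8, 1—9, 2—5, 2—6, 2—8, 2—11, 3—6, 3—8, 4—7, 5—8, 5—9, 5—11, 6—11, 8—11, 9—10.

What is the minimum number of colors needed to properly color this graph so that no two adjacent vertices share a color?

4

2, 5, 8, 11 form a clique, so at least 4 colors are needed.
4 colors suffice: color a → {1, 7, 10, 11}; color b → {4, 6, 8, 9}; color c → {2, 3}; color d → {5}. No two adjacent vertices share a color.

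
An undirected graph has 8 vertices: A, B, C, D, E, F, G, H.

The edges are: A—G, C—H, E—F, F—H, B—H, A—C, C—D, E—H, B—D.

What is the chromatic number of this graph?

3

E, F, H are mutually adjacent, so at least 3 colors are needed.
One proper 3-coloring: A=1, B=2, C=2, D=1, E=2, F=3, G=2, H=1. Every edge joins two different colors.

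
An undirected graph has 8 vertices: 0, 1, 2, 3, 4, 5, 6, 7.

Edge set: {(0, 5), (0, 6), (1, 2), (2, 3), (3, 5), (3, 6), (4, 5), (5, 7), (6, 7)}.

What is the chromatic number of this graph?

2

1 and 2 are adjacent, so at least 2 colors are needed.
2 colors suffice: 0=b, 1=b, 2=a, 3=b, 4=b, 5=a, 6=a, 7=b. Every edge joins two different colors.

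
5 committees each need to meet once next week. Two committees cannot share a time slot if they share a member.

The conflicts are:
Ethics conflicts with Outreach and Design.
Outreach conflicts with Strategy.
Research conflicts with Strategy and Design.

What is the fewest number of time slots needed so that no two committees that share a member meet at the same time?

3

The cycle Ethics-Outreach-Strategy-Research-Design-Ethics has odd length 5, so it cannot be 2-colored; at least 3 time slots are needed.
3 time slots suffice: time slot 1 → {Strategy, Design}; time slot 2 → {Outreach, Research}; time slot 3 → {Ethics}. Each listed conflict is separated.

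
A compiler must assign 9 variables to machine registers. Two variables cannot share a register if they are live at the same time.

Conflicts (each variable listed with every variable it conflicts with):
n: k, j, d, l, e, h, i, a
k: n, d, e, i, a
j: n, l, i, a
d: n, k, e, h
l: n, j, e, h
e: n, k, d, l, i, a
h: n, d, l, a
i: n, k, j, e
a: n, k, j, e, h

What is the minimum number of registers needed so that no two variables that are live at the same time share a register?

n, k, d, e are mutually in conflict, so at least 4 registers are needed.
4 registers suffice: register 1 → {n}; register 2 → {j, e, h}; register 3 → {k, l}; register 4 → {d, i, a}. Every pair that conflicts lands in different registers.

4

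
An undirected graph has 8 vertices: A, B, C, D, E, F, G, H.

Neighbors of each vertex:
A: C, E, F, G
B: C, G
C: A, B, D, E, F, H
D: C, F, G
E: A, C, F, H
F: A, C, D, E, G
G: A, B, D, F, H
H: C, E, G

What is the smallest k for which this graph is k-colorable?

4

A, C, E, F are pairwise adjacent (a clique of size 4), so at least 4 colors are needed.
A valid assignment using 4 colors: A=3, B=2, C=1, D=3, E=4, F=2, G=1, H=2. Every edge joins two different colors.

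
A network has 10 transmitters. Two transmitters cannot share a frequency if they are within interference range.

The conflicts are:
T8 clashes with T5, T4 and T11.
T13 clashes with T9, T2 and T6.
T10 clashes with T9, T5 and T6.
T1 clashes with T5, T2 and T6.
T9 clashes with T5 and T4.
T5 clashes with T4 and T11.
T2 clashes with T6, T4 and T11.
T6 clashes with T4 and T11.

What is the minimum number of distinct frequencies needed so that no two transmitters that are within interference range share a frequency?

3

T1, T2, T6 all conflict with each other, so at least 3 frequencies are needed.
A valid assignment using 3 frequencies: T8=2, T13=3, T10=3, T1=3, T9=2, T5=1, T2=2, T6=1, T4=3, T11=3. Every pair that conflicts lands in different frequencies.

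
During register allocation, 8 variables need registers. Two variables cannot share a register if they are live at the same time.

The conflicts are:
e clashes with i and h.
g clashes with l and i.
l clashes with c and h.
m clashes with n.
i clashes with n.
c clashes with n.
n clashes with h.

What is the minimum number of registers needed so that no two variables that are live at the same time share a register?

3

The cycle g-l-c-n-i-g has odd length 5, so it cannot be 2-colored; at least 3 registers are needed.
3 registers suffice: register 1 → {e, l, n}; register 2 → {m, i, c, h}; register 3 → {g}. Every pair that conflicts lands in different registers.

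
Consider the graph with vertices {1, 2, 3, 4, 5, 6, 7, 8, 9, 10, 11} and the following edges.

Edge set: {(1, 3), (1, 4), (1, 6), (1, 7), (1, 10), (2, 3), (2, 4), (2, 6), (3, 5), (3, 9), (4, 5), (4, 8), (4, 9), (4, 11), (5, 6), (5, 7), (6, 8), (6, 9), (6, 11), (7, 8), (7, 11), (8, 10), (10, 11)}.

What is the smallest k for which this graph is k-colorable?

2 and 6 are adjacent, so at least 2 colors are needed.
2 colors suffice: 1=b, 2=b, 3=a, 4=a, 5=b, 6=a, 7=a, 8=b, 9=b, 10=a, 11=b. No two adjacent vertices share a color.

2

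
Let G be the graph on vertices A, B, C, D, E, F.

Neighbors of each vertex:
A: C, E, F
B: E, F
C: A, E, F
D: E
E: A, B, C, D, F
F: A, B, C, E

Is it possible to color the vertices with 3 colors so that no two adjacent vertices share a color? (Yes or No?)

No

A, C, E, F are pairwise adjacent (a clique of size 4), so at least 4 colors are needed.
So 3 colors are not enough.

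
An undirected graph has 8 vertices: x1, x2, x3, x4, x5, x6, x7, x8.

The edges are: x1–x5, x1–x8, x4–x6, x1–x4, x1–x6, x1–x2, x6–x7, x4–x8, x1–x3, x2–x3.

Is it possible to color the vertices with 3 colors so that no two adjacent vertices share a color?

The chromatic number is 3. x1, x4, x6 form a triangle, so at least 3 colors are needed.
A valid assignment using 3 colors: x1=1, x2=2, x3=3, x4=3, x5=2, x6=2, x7=1, x8=2.
That is already a proper 3-coloring.

Yes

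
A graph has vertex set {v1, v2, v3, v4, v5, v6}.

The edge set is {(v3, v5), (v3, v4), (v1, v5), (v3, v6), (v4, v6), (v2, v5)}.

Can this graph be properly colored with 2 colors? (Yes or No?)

No

v3, v4, v6 form a triangle, so at least 3 colors are needed.
So 2 colors are not enough.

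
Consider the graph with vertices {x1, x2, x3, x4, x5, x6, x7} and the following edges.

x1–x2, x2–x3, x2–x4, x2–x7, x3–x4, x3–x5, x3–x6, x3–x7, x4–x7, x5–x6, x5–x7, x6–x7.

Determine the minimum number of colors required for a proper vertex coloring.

x2, x3, x4, x7 are mutually adjacent (a clique of size 4), so at least 4 colors are needed.
4 colors suffice: color red → {x1, x7}; color blue → {x3}; color green → {x2, x6}; color yellow → {x4, x5}. Each edge has distinct colors on its endpoints.

4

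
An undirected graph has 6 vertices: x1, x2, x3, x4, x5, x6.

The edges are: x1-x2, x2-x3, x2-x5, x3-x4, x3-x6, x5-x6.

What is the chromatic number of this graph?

2

x3 and x6 are adjacent, so at least 2 colors are needed.
2 colors suffice: color 1 → {x1, x3, x5}; color 2 → {x2, x4, x6}. Each edge has distinct colors on its endpoints.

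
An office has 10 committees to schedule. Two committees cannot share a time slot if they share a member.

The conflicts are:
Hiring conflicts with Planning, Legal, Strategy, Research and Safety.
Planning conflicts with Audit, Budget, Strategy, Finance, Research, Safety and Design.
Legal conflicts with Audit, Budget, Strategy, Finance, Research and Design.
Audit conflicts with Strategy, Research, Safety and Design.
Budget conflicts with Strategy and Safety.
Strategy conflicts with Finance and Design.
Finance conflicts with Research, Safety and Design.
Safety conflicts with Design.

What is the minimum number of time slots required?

Planning, Strategy, Finance, Design are mutually in conflict, so at least 4 time slots are needed.
4 time slots suffice: time slot 1 → {Planning, Legal}; time slot 2 → {Strategy, Research, Safety}; time slot 3 → {Hiring, Budget, Design}; time slot 4 → {Audit, Finance}. Every pair that conflicts lands in different time slots.

4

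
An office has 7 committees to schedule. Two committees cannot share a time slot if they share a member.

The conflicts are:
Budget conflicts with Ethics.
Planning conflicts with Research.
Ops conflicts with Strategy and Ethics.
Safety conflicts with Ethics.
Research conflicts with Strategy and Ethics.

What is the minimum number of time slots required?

2

Ops and Strategy conflict, so at least 2 time slots are needed.
2 time slots suffice: Budget=2, Planning=1, Ops=2, Safety=2, Research=2, Strategy=1, Ethics=1. Each listed conflict is separated.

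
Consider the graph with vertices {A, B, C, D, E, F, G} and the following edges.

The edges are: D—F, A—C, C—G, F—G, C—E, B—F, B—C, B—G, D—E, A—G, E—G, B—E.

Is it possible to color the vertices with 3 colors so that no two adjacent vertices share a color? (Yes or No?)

B, C, E, G are mutually adjacent (a clique of size 4), so at least 4 colors are needed.
So 3 colors are not enough.

No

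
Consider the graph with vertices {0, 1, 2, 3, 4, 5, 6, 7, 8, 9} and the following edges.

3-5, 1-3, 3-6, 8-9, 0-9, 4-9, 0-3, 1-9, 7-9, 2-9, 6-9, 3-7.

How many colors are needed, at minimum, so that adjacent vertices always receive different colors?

2

3 and 6 are adjacent, so at least 2 colors are needed.
A valid assignment using 2 colors: 0=b, 1=b, 2=b, 3=a, 4=b, 5=b, 6=b, 7=b, 8=b, 9=a. No two adjacent vertices share a color.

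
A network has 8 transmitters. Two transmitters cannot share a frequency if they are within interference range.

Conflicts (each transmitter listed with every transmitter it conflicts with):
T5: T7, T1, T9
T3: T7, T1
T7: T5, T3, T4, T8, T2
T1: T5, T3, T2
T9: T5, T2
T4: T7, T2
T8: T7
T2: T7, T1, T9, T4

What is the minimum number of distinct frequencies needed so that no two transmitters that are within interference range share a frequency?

3

T7, T4, T2 pairwise conflict, so at least 3 frequencies are needed.
A valid assignment using 3 frequencies: T5=2, T3=2, T7=1, T1=1, T9=1, T4=3, T8=2, T2=2. Each listed conflict is separated.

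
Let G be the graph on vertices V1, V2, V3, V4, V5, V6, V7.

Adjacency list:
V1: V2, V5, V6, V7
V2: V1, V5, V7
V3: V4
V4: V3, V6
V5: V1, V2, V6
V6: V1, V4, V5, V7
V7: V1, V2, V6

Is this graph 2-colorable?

V1, V6, V7 are pairwise adjacent, so at least 3 colors are needed.
So 2 colors are not enough.

No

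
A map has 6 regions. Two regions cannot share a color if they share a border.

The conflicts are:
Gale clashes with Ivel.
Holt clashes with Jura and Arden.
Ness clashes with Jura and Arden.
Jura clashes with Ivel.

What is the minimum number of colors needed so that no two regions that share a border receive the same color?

Ness and Arden conflict, so at least 2 colors are needed.
One proper 2-coloring: Gale=1, Holt=2, Ness=2, Jura=1, Ivel=2, Arden=1. Every pair that conflicts lands in different colors.

2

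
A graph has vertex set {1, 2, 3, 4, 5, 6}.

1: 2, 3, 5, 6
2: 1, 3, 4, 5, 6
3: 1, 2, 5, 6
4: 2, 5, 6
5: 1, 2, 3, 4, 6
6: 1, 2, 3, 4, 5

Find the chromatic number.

1, 2, 3, 5, 6 are mutually adjacent (a clique of size 5), so at least 5 colors are needed.
5 colors suffice: color a → {6}; color b → {5}; color c → {2}; color d → {1, 4}; color e → {3}. No two adjacent vertices share a color.

5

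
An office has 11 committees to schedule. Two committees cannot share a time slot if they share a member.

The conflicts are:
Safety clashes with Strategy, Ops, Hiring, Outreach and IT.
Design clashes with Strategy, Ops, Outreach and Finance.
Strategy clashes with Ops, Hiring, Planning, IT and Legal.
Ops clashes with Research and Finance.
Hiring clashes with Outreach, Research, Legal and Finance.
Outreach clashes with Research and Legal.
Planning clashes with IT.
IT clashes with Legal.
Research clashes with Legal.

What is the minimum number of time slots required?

4

Hiring, Outreach, Research, Legal are mutually in conflict, so at least 4 time slots are needed.
A valid assignment using 4 time slots: Safety=3, Design=3, Strategy=1, Ops=2, Hiring=2, Outreach=1, Planning=3, IT=2, Research=4, Legal=3, Finance=1. Every pair that conflicts lands in different time slots.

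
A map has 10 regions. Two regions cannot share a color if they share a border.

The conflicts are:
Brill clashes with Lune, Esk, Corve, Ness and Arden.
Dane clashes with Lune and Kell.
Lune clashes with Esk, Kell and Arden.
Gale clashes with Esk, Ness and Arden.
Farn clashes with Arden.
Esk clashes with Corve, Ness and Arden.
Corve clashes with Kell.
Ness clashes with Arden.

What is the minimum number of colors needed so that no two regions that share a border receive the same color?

Gale, Esk, Ness, Arden pairwise conflict, so at least 4 colors are needed.
4 colors suffice: Brill=4, Dane=1, Lune=3, Gale=4, Farn=2, Esk=2, Corve=1, Kell=2, Ness=3, Arden=1. Each listed conflict is separated.

4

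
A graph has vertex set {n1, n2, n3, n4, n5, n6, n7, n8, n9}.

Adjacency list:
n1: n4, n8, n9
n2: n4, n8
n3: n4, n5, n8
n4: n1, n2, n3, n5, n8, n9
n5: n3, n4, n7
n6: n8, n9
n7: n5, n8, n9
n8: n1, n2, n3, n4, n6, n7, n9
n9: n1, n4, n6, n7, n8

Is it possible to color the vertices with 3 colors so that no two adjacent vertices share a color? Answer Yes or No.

n1, n4, n8, n9 form a clique, so at least 4 colors are needed.
So 3 colors are not enough.

No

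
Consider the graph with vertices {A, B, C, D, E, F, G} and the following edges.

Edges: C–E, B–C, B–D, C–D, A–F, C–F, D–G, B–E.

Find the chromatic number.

B, C, E are mutually adjacent, so at least 3 colors are needed.
3 colors suffice: color 1 → {A, C, G}; color 2 → {B, F}; color 3 → {D, E}. Every edge joins two different colors.

3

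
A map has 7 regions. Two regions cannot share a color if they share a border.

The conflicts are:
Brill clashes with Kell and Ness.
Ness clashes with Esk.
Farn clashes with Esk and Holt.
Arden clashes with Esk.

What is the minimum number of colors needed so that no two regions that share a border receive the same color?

2

Brill and Kell conflict, so at least 2 colors are needed.
2 colors suffice: color 1 → {Brill, Esk, Holt}; color 2 → {Kell, Ness, Farn, Arden}. Each listed conflict is separated.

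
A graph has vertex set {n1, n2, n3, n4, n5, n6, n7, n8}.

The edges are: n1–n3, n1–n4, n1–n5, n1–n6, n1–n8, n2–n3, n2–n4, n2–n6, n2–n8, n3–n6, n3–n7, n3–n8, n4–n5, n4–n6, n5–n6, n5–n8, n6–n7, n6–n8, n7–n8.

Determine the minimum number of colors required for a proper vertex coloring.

4

n1, n3, n6, n8 are mutually adjacent (a clique of size 4), so at least 4 colors are needed.
4 colors suffice: n1=4, n2=4, n3=3, n4=2, n5=3, n6=1, n7=4, n8=2. Each edge has distinct colors on its endpoints.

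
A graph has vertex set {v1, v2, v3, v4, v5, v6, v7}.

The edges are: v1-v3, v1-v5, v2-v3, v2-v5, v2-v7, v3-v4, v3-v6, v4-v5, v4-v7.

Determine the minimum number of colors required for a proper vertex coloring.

v2 and v7 are adjacent, so at least 2 colors are needed.
2 colors suffice: color 1 → {v3, v5, v7}; color 2 → {v1, v2, v4, v6}. No two adjacent vertices share a color.

2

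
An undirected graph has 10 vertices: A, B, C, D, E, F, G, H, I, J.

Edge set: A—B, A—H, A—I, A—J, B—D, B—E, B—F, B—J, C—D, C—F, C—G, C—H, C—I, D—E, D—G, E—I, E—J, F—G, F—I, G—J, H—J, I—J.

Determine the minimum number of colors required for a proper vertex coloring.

3

A, H, J are pairwise adjacent, so at least 3 colors are needed.
One proper 3-coloring: A=3, B=2, C=3, D=1, E=3, F=1, G=2, H=2, I=2, J=1. No two adjacent vertices share a color.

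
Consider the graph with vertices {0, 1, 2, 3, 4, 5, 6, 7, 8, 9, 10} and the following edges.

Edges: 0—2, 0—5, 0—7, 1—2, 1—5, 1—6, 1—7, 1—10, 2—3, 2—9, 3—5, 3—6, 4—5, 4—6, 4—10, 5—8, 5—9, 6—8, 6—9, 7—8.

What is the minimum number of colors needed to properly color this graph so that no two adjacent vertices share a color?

0 and 2 are adjacent, so at least 2 colors are needed.
One proper 2-coloring: 0=blue, 1=blue, 2=red, 3=blue, 4=blue, 5=red, 6=red, 7=red, 8=blue, 9=blue, 10=red. Every edge joins two different colors.

2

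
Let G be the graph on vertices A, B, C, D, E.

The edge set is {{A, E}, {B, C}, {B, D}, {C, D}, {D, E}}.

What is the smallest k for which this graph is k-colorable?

B, C, D are pairwise adjacent, so at least 3 colors are needed.
3 colors suffice: color 1 → {A, D}; color 2 → {B, E}; color 3 → {C}. No two adjacent vertices share a color.

3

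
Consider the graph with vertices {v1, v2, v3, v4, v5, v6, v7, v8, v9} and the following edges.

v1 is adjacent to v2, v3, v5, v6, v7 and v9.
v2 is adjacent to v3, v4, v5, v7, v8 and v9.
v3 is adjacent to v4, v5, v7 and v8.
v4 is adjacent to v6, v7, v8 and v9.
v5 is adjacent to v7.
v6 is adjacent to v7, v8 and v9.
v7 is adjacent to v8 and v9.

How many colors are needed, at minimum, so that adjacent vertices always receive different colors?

v1, v2, v3, v5, v7 are pairwise adjacent (a clique of size 5), so at least 5 colors are needed.
5 colors suffice: color 1 → {v7}; color 2 → {v2, v6}; color 3 → {v1, v4}; color 4 → {v3, v9}; color 5 → {v5, v8}. No two adjacent vertices share a color.

5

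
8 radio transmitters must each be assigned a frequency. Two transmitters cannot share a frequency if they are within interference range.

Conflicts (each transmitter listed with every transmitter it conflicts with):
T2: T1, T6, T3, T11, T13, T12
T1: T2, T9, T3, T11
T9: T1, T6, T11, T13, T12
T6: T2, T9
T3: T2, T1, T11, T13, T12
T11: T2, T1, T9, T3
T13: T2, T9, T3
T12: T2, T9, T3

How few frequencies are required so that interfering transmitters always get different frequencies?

4

T2, T1, T3, T11 are mutually in conflict, so at least 4 frequencies are needed.
A valid assignment using 4 frequencies: T2=1, T1=3, T9=1, T6=2, T3=2, T11=4, T13=3, T12=3. No two conflicting transmitters share a frequency.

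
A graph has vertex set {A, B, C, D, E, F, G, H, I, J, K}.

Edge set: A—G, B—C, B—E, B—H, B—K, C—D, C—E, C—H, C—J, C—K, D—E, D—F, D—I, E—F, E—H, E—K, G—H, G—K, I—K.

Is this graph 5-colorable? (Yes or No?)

Yes

The chromatic number is 4. B, C, E, H form a clique, so at least 4 colors are needed.
4 colors suffice: color red → {E, G, I, J}; color blue → {A, C, F}; color green → {D, H, K}; color yellow → {B}.
Since 5 ≥ 4, a proper 5-coloring certainly exists.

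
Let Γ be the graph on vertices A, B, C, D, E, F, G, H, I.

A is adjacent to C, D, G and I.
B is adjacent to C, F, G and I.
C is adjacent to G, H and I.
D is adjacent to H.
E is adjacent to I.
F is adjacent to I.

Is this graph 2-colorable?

No

B, F, I form a triangle, so at least 3 colors are needed.
So 2 colors are not enough.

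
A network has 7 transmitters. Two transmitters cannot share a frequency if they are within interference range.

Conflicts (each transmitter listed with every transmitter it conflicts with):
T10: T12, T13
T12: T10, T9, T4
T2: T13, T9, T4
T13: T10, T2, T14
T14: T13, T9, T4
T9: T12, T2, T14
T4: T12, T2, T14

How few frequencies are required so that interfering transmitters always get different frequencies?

The cycle T10-T13-T2-T9-T12-T10 has odd length 5, so it cannot be 2-colored; at least 3 frequencies are needed.
3 frequencies suffice: frequency 1 → {T12, T2, T14}; frequency 2 → {T13, T9, T4}; frequency 3 → {T10}. Every pair that conflicts lands in different frequencies.

3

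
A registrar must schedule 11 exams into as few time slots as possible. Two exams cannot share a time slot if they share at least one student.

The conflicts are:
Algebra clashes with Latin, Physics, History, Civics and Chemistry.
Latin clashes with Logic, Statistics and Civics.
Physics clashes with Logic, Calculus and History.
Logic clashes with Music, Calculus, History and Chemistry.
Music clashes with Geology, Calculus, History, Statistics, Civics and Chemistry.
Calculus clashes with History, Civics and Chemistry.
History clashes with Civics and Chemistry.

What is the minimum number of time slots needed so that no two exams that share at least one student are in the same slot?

5

Logic, Music, Calculus, History, Chemistry all conflict with each other, so at least 5 time slots are needed.
Using 5 time slots: Algebra=1, Latin=2, Physics=5, Logic=4, Music=1, Geology=2, Calculus=3, History=2, Statistics=3, Civics=4, Chemistry=5. No two conflicting exams share a time slot.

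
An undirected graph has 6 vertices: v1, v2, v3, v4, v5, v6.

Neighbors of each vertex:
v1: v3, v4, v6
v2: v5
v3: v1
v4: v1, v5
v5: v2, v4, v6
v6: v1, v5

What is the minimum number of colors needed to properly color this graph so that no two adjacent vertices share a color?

v5 and v6 are adjacent, so at least 2 colors are needed.
2 colors suffice: color 1 → {v1, v5}; color 2 → {v2, v3, v4, v6}. Every edge joins two different colors.

2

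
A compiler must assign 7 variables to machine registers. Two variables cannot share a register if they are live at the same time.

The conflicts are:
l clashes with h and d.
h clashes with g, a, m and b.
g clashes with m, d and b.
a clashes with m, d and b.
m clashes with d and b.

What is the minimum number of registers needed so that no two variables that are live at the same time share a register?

4

h, a, m, b pairwise conflict, so at least 4 registers are needed.
4 registers suffice: register 1 → {l, m}; register 2 → {h, d}; register 3 → {b}; register 4 → {g, a}. Each listed conflict is separated.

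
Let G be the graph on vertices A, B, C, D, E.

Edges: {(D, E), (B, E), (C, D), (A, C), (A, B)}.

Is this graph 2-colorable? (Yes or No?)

The cycle A-C-D-E-B-A has odd length 5, so it cannot be 2-colored; at least 3 colors are needed.
So 2 colors are not enough.

No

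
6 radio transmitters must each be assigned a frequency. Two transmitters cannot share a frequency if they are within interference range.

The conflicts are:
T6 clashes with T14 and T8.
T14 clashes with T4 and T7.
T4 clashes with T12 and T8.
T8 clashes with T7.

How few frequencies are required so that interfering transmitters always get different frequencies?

T6 and T14 conflict, so at least 2 frequencies are needed.
Using 2 frequencies: T6=2, T14=1, T4=2, T12=1, T8=1, T7=2. Every pair that conflicts lands in different frequencies.

2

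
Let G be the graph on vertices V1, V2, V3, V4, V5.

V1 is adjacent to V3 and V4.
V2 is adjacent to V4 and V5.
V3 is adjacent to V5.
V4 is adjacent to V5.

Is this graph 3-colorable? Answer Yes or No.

Yes

The chromatic number is 3. V2, V4, V5 form a triangle, so at least 3 colors are needed.
3 colors suffice: color R → {V1, V5}; color B → {V3, V4}; color G → {V2}.
That is already a proper 3-coloring.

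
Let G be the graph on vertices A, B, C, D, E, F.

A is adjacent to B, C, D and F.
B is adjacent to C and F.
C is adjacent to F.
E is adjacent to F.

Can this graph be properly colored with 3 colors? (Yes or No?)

No

A, B, C, F are mutually adjacent (a clique of size 4), so at least 4 colors are needed.
So 3 colors are not enough.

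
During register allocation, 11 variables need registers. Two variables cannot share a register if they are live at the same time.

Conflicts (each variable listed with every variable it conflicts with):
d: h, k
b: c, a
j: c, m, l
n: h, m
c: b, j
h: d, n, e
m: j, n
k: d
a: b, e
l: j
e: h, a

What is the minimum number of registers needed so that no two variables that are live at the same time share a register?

d and k conflict, so at least 2 registers are needed.
2 registers suffice: register 1 → {d, b, j, n, e}; register 2 → {c, h, m, k, a, l}. No two conflicting variables share a register.

2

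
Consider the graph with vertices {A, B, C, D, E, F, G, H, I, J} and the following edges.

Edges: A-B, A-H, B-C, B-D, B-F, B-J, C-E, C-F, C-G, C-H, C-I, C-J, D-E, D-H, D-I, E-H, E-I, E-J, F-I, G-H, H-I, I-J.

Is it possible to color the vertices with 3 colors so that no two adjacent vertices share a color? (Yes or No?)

No

D, E, H, I are mutually adjacent (a clique of size 4), so at least 4 colors are needed.
So 3 colors are not enough.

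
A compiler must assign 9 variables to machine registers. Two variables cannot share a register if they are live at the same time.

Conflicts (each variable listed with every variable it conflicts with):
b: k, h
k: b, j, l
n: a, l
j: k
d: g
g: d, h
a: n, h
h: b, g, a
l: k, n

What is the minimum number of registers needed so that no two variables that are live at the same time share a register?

b and k conflict, so at least 2 registers are needed.
2 registers suffice: register 1 → {k, n, d, h}; register 2 → {b, j, g, a, l}. Each listed conflict is separated.

2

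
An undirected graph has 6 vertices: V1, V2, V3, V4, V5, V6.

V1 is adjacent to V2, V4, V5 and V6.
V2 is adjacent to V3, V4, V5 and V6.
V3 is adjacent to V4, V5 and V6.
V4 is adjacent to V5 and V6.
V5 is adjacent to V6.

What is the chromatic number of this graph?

5

V2, V3, V4, V5, V6 are pairwise adjacent (a clique of size 5), so at least 5 colors are needed.
5 colors suffice: color red → {V4}; color blue → {V5}; color green → {V2}; color yellow → {V6}; color purple → {V1, V3}. Each edge has distinct colors on its endpoints.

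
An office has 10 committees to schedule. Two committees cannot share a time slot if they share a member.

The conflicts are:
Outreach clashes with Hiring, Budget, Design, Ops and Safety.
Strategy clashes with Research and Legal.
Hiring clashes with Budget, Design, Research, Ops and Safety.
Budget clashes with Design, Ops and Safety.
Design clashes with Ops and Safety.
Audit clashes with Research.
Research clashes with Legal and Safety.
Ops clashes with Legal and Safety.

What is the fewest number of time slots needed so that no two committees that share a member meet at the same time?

Outreach, Hiring, Budget, Design, Ops, Safety are mutually in conflict, so at least 6 time slots are needed.
A valid assignment using 6 time slots: Outreach=6, Strategy=3, Hiring=2, Budget=5, Design=4, Audit=2, Research=1, Ops=1, Legal=2, Safety=3. Every pair that conflicts lands in different time slots.

6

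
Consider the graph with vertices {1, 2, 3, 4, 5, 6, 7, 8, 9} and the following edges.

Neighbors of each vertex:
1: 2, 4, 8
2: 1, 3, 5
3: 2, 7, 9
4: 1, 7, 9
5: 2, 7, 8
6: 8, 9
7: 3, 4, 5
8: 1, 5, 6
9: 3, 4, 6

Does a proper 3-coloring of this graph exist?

The chromatic number is 3. The cycle 8-6-9-4-1-8 has odd length 5, so it cannot be 2-colored; at least 3 colors are needed.
3 colors suffice: 1=b, 2=a, 3=b, 4=c, 5=b, 6=b, 7=a, 8=a, 9=a.
That is already a proper 3-coloring.

Yes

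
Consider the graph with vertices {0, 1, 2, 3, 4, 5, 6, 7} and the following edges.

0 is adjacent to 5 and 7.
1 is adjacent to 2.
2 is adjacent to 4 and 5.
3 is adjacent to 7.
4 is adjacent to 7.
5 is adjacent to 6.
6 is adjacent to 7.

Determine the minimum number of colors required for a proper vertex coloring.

The cycle 4-7-6-5-2-4 has odd length 5, so it cannot be 2-colored; at least 3 colors are needed.
3 colors suffice: color red → {2, 7}; color blue → {1, 3, 4, 5}; color green → {0, 6}. No two adjacent vertices share a color.

3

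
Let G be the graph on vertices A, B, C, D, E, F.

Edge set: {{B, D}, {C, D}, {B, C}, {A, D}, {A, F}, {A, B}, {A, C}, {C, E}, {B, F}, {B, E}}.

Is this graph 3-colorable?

A, B, C, D are mutually adjacent (a clique of size 4), so at least 4 colors are needed.
So 3 colors are not enough.

No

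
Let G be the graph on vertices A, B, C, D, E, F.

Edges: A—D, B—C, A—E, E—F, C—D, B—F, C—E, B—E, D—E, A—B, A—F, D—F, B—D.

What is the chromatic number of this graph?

5

A, B, D, E, F are pairwise adjacent (a clique of size 5), so at least 5 colors are needed.
A valid assignment using 5 colors: A=5, B=3, C=4, D=1, E=2, F=4. Each edge has distinct colors on its endpoints.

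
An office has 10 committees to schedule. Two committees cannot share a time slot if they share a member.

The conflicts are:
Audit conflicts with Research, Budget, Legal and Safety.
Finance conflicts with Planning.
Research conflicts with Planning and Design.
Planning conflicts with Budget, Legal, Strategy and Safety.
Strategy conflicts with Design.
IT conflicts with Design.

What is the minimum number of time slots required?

2

Planning and Budget conflict, so at least 2 time slots are needed.
Using 2 time slots: Audit=1, Finance=2, Research=2, Planning=1, Budget=2, Legal=2, Strategy=2, IT=2, Design=1, Safety=2. Each listed conflict is separated.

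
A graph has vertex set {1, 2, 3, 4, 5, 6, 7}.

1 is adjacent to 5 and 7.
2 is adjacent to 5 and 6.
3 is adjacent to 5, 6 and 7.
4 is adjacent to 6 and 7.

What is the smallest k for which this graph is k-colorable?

1 and 7 are adjacent, so at least 2 colors are needed.
One proper 2-coloring: 1=blue, 2=blue, 3=blue, 4=blue, 5=red, 6=red, 7=red. Every edge joins two different colors.

2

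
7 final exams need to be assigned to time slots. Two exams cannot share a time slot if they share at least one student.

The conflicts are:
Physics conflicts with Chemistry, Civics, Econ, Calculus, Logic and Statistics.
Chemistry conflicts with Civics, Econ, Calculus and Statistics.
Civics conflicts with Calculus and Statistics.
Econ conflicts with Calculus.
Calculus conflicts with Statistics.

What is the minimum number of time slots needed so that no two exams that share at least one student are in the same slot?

5

Physics, Chemistry, Civics, Calculus, Statistics pairwise conflict, so at least 5 time slots are needed.
A valid assignment using 5 time slots: Physics=1, Chemistry=2, Civics=4, Econ=4, Calculus=3, Logic=2, Statistics=5. No two conflicting exams share a time slot.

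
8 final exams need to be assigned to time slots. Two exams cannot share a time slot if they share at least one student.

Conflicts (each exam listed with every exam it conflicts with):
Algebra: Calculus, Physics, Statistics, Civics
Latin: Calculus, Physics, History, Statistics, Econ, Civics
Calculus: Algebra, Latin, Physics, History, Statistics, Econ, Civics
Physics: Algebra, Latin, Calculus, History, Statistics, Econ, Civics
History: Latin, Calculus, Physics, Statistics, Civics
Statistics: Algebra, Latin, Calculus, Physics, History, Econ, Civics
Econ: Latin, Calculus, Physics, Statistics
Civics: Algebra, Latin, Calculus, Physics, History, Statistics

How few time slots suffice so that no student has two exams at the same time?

Latin, Calculus, Physics, History, Statistics, Civics all conflict with each other, so at least 6 time slots are needed.
Using 6 time slots: Algebra=4, Latin=4, Calculus=2, Physics=3, History=6, Statistics=1, Econ=5, Civics=5. Every pair that conflicts lands in different time slots.

6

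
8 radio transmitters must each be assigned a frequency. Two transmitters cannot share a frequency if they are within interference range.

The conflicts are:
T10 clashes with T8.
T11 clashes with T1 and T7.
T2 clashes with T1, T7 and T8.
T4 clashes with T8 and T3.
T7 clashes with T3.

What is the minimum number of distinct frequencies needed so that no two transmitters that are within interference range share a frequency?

The cycle T8-T4-T3-T7-T2-T8 has odd length 5, so it cannot be 2-colored; at least 3 frequencies are needed.
Using 3 frequencies: T10=1, T11=1, T2=1, T1=2, T4=3, T7=2, T8=2, T3=1. Every pair that conflicts lands in different frequencies.

3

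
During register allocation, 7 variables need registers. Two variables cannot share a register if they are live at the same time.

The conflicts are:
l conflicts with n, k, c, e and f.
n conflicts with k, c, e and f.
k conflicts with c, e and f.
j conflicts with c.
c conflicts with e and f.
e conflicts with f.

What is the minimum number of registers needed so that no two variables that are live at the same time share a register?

l, n, k, c, e, f are mutually in conflict, so at least 6 registers are needed.
6 registers suffice: register 1 → {c}; register 2 → {k, j}; register 3 → {f}; register 4 → {n}; register 5 → {e}; register 6 → {l}. No two conflicting variables share a register.

6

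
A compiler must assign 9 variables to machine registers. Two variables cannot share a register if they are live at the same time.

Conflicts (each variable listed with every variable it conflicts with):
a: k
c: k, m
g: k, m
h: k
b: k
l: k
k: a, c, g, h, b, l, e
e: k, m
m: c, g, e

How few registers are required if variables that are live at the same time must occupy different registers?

2

c and k conflict, so at least 2 registers are needed.
2 registers suffice: register 1 → {k, m}; register 2 → {a, c, g, h, b, l, e}. Every pair that conflicts lands in different registers.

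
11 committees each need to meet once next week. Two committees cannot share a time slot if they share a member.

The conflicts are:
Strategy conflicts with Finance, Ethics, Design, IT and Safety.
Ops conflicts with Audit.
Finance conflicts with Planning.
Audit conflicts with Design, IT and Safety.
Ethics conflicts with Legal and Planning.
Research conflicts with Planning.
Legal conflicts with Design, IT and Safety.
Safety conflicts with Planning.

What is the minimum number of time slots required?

2

Audit and Safety conflict, so at least 2 time slots are needed.
Using 2 time slots: Strategy=1, Ops=2, Finance=2, Audit=1, Ethics=2, Research=2, Legal=1, Design=2, IT=2, Safety=2, Planning=1. Each listed conflict is separated.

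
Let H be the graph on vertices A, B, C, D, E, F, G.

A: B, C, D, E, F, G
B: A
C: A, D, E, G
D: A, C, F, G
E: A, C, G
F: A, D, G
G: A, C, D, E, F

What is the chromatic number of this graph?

4

A, C, D, G form a clique, so at least 4 colors are needed.
4 colors suffice: color 1 → {A}; color 2 → {B, G}; color 3 → {D, E}; color 4 → {C, F}. Each edge has distinct colors on its endpoints.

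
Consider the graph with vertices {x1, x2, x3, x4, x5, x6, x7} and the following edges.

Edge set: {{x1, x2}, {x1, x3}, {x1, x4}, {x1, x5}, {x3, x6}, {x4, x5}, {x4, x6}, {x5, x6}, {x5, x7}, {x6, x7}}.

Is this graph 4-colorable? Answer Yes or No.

The chromatic number is 3. x4, x5, x6 are pairwise adjacent, so at least 3 colors are needed.
A valid assignment using 3 colors: x1=R, x2=B, x3=B, x4=G, x5=B, x6=R, x7=G.
Since 4 ≥ 3, a proper 4-coloring certainly exists.

Yes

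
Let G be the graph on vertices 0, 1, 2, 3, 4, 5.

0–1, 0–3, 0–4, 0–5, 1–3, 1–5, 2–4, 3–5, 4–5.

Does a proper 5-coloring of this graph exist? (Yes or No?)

The chromatic number is 4. 0, 1, 3, 5 are pairwise adjacent (a clique of size 4), so at least 4 colors are needed.
4 colors suffice: color red → {0, 2}; color blue → {5}; color green → {3, 4}; color yellow → {1}.
Since 5 ≥ 4, a proper 5-coloring certainly exists.

Yes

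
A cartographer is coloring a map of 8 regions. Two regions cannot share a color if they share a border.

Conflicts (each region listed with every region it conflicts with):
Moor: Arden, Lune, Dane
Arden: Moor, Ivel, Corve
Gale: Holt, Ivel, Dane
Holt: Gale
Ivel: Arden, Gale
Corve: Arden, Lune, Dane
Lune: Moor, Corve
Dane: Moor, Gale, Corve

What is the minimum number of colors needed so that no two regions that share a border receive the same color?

3

The cycle Dane-Gale-Ivel-Arden-Moor-Dane has odd length 5, so it cannot be 2-colored; at least 3 colors are needed.
3 colors suffice: color 1 → {Arden, Holt, Lune, Dane}; color 2 → {Moor, Gale, Corve}; color 3 → {Ivel}. Every pair that conflicts lands in different colors.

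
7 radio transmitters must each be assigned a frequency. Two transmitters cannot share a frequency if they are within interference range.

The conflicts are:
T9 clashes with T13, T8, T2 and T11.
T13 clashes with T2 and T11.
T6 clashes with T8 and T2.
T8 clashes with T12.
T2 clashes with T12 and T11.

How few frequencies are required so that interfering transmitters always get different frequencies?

4

T9, T13, T2, T11 are mutually in conflict, so at least 4 frequencies are needed.
4 frequencies suffice: frequency 1 → {T8, T2}; frequency 2 → {T9, T6, T12}; frequency 3 → {T11}; frequency 4 → {T13}. No two conflicting transmitters share a frequency.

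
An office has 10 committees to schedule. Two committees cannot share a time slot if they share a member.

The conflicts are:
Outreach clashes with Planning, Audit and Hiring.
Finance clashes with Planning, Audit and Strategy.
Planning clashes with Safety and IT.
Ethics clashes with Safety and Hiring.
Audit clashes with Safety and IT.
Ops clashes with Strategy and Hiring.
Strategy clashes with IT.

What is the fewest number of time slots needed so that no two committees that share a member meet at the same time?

3

The cycle Audit-Outreach-Hiring-Ethics-Safety-Audit has odd length 5, so it cannot be 2-colored; at least 3 time slots are needed.
A valid assignment using 3 time slots: Outreach=2, Finance=2, Planning=1, Ethics=3, Audit=1, Ops=2, Safety=2, Strategy=1, IT=2, Hiring=1. Each listed conflict is separated.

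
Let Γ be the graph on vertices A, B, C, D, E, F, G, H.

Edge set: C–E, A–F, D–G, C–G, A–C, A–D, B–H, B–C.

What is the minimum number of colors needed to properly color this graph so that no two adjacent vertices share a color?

B and C are adjacent, so at least 2 colors are needed.
2 colors suffice: color red → {C, D, F, H}; color blue → {A, B, E, G}. Every edge joins two different colors.

2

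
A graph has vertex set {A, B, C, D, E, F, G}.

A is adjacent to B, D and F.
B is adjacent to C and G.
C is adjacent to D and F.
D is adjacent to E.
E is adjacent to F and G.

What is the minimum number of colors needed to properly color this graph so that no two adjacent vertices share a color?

The cycle G-E-D-C-B-G has odd length 5, so it cannot be 2-colored; at least 3 colors are needed.
3 colors suffice: color 1 → {B, D, F}; color 2 → {A, C, E}; color 3 → {G}. No two adjacent vertices share a color.

3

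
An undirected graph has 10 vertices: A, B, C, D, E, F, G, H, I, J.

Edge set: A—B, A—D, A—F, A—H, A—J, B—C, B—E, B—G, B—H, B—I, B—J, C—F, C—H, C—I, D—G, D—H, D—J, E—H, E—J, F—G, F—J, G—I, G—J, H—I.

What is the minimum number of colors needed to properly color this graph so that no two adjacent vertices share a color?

B, C, H, I are pairwise adjacent (a clique of size 4), so at least 4 colors are needed.
4 colors suffice: color 1 → {B, D, F}; color 2 → {H, J}; color 3 → {A, C, E, G}; color 4 → {I}. No two adjacent vertices share a color.

4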